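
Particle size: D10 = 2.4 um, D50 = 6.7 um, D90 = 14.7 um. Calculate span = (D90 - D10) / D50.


Span = (14.7 - 2.4) / 6.7 = 12.3 / 6.7 = 1.836

1.836


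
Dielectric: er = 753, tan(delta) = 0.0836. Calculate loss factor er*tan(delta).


Loss = 753 * 0.0836 = 62.951

62.951


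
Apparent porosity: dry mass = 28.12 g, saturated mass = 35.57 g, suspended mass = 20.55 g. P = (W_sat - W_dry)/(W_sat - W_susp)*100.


P = (35.57 - 28.12) / (35.57 - 20.55) * 100 = 7.45 / 15.02 * 100 = 49.6%

49.6


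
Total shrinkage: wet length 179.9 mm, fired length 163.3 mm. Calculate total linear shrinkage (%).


TS = (179.9 - 163.3) / 179.9 * 100 = 9.23%

9.23


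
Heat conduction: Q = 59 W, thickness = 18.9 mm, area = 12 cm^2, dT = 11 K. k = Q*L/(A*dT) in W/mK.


k = 59*18.9/1000/(12/10000*11) = 84.48 W/mK

84.48


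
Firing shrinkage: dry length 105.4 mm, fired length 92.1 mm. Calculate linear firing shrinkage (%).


FS = (105.4 - 92.1) / 105.4 * 100 = 12.62%

12.62


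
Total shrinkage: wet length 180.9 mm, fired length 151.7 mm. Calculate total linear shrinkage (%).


TS = (180.9 - 151.7) / 180.9 * 100 = 16.14%

16.14


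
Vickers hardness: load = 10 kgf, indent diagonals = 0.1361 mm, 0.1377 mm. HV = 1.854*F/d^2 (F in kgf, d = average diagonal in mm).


d_avg = (0.1361+0.1377)/2 = 0.1369 mm
HV = 1.854*10/0.1369^2 = 989

989


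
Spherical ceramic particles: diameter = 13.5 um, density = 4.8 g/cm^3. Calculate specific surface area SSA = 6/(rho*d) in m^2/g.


SSA = 6 / (4.8 * 13.5) = 0.093 m^2/g

0.093


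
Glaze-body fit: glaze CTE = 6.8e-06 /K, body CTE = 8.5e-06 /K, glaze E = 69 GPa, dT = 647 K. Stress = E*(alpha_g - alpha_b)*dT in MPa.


Stress = 69*1000*(6.8e-06 - 8.5e-06)*647 = -75.9 MPa

-75.9


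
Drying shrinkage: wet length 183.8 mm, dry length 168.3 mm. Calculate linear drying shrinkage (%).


DS = (183.8 - 168.3) / 183.8 * 100 = 8.43%

8.43


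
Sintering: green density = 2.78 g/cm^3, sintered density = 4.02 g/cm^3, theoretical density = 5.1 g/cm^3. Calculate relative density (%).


Relative = 4.02 / 5.1 * 100 = 78.8%

78.8


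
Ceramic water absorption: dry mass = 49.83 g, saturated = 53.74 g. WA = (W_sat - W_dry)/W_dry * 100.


WA = (53.74 - 49.83) / 49.83 * 100 = 7.85%

7.85


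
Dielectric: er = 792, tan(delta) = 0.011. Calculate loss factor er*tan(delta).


Loss = 792 * 0.011 = 8.712

8.712


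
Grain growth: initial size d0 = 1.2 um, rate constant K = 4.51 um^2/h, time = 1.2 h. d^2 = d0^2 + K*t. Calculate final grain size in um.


d^2 = 1.2^2 + 4.51*1.2 = 6.852
d = sqrt(6.852) = 2.62 um

2.62


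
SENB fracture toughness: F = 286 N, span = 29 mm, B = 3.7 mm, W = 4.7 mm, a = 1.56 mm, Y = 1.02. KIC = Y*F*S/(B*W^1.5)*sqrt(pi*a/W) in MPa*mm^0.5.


KIC = 1.02*286*29/(3.7*4.7^1.5)*sqrt(pi*1.56/4.7) = 229.14

229.14


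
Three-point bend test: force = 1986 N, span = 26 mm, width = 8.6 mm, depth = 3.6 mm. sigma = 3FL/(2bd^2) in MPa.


sigma = 3*1986*26/(2*8.6*3.6^2) = 694.9 MPa

694.9


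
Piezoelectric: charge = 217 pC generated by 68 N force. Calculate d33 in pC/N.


d33 = 217 / 68 = 3.2 pC/N

3.2


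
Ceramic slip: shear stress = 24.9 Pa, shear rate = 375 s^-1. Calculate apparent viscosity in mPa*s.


eta = tau/gamma * 1000 = 24.9/375 * 1000 = 66.4 mPa*s

66.4


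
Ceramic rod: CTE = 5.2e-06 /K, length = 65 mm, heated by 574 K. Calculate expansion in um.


dL = 5.2e-06 * 65 * 574 * 1000 = 194.012 um

194.012


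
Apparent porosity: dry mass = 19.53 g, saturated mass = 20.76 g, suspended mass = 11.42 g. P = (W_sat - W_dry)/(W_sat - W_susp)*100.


P = (20.76 - 19.53) / (20.76 - 11.42) * 100 = 1.23 / 9.34 * 100 = 13.2%

13.2


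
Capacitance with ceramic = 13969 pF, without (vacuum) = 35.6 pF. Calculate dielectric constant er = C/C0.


er = 13969 / 35.6 = 392.39

392.39


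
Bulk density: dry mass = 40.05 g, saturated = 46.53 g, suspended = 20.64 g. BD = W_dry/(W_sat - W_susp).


BD = 40.05 / (46.53 - 20.64) = 40.05 / 25.89 = 1.547 g/cm^3

1.547


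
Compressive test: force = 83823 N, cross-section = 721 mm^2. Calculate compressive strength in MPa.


CS = 83823 / 721 = 116.3 MPa

116.3


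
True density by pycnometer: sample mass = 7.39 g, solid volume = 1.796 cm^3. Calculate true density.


TD = 7.39 / 1.796 = 4.115 g/cm^3

4.115


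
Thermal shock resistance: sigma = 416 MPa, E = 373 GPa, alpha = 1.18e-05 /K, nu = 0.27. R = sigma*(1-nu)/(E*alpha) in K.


R = 416*(1-0.27)/(373*1000*1.18e-05) = 69 K

69


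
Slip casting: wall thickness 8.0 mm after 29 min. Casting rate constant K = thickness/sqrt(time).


K = 8.0 / sqrt(29) = 8.0 / 5.3852 = 1.486 mm/min^0.5

1.486


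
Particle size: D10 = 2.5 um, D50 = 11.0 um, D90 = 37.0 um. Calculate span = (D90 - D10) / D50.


Span = (37.0 - 2.5) / 11.0 = 34.5 / 11.0 = 3.136

3.136


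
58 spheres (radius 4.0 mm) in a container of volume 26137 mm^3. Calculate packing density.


V_sphere = 4/3*pi*4.0^3 = 268.0826 mm^3
Total V = 58*268.0826 = 15548.7908 mm^3
PD = 15548.7908 / 26137 = 0.595

0.595


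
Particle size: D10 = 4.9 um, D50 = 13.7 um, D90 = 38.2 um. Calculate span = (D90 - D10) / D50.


Span = (38.2 - 4.9) / 13.7 = 33.3 / 13.7 = 2.431

2.431


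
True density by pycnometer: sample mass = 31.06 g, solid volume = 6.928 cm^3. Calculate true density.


TD = 31.06 / 6.928 = 4.483 g/cm^3

4.483


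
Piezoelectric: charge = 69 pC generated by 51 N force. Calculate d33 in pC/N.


d33 = 69 / 51 = 1.4 pC/N

1.4


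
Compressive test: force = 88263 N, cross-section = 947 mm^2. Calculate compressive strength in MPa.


CS = 88263 / 947 = 93.2 MPa

93.2


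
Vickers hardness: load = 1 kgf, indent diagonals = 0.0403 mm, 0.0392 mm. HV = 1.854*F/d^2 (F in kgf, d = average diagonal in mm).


d_avg = (0.0403+0.0392)/2 = 0.03975 mm
HV = 1.854*1/0.03975^2 = 1173

1173


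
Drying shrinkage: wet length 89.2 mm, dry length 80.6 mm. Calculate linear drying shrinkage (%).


DS = (89.2 - 80.6) / 89.2 * 100 = 9.64%

9.64


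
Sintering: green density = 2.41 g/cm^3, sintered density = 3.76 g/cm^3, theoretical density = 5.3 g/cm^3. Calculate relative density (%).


Relative = 3.76 / 5.3 * 100 = 70.9%

70.9


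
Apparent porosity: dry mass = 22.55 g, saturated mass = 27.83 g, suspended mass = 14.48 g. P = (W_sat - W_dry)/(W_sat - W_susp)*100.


P = (27.83 - 22.55) / (27.83 - 14.48) * 100 = 5.28 / 13.35 * 100 = 39.6%

39.6


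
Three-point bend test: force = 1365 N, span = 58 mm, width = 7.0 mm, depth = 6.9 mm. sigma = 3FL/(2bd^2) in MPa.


sigma = 3*1365*58/(2*7.0*6.9^2) = 356.3 MPa

356.3


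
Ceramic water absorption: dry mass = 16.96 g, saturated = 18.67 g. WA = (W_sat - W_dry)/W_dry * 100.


WA = (18.67 - 16.96) / 16.96 * 100 = 10.08%

10.08


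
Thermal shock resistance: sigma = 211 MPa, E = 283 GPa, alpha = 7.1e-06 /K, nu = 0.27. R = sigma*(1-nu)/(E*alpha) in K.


R = 211*(1-0.27)/(283*1000*7.1e-06) = 77 K

77


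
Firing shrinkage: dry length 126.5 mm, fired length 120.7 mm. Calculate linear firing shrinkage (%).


FS = (126.5 - 120.7) / 126.5 * 100 = 4.58%

4.58


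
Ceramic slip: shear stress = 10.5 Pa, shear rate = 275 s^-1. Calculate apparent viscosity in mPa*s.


eta = tau/gamma * 1000 = 10.5/275 * 1000 = 38.2 mPa*s

38.2


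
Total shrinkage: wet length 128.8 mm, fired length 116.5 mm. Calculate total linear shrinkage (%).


TS = (128.8 - 116.5) / 128.8 * 100 = 9.55%

9.55


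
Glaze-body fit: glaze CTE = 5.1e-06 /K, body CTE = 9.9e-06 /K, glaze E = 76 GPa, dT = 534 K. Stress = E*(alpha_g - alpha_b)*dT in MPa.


Stress = 76*1000*(5.1e-06 - 9.9e-06)*534 = -194.8 MPa

-194.8


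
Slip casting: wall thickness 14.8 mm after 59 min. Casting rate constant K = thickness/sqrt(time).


K = 14.8 / sqrt(59) = 14.8 / 7.6811 = 1.927 mm/min^0.5

1.927


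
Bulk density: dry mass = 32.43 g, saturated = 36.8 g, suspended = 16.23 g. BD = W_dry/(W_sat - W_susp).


BD = 32.43 / (36.8 - 16.23) = 32.43 / 20.57 = 1.577 g/cm^3

1.577


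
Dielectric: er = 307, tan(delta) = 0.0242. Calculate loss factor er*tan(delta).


Loss = 307 * 0.0242 = 7.429

7.429


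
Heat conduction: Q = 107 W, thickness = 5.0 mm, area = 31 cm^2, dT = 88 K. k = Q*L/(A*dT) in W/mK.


k = 107*5.0/1000/(31/10000*88) = 1.96 W/mK

1.96


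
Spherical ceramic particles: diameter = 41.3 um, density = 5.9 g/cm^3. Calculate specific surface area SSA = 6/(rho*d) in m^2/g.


SSA = 6 / (5.9 * 41.3) = 0.025 m^2/g

0.025


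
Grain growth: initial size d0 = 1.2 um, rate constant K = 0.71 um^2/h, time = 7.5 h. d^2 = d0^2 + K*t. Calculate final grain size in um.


d^2 = 1.2^2 + 0.71*7.5 = 6.765
d = sqrt(6.765) = 2.6 um

2.6


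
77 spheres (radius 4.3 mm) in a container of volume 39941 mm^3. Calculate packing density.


V_sphere = 4/3*pi*4.3^3 = 333.0381 mm^3
Total V = 77*333.0381 = 25643.9337 mm^3
PD = 25643.9337 / 39941 = 0.642

0.642


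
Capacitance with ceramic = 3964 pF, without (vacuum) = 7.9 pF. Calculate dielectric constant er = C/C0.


er = 3964 / 7.9 = 501.77

501.77


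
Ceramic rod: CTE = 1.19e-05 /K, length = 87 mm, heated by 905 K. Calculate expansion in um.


dL = 1.19e-05 * 87 * 905 * 1000 = 936.947 um

936.947


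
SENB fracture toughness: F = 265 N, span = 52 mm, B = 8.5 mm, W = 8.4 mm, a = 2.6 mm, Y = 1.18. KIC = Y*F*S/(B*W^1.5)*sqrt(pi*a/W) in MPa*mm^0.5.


KIC = 1.18*265*52/(8.5*8.4^1.5)*sqrt(pi*2.6/8.4) = 77.48

77.48


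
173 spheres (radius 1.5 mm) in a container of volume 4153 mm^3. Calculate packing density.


V_sphere = 4/3*pi*1.5^3 = 14.1372 mm^3
Total V = 173*14.1372 = 2445.7356 mm^3
PD = 2445.7356 / 4153 = 0.589

0.589


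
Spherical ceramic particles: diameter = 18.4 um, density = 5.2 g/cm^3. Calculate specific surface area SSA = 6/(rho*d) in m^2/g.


SSA = 6 / (5.2 * 18.4) = 0.063 m^2/g

0.063


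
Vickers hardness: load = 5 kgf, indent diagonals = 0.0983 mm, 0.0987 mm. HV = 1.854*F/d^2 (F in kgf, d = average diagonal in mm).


d_avg = (0.0983+0.0987)/2 = 0.0985 mm
HV = 1.854*5/0.0985^2 = 955

955


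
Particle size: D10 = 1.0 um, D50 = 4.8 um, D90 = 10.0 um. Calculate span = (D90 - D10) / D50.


Span = (10.0 - 1.0) / 4.8 = 9.0 / 4.8 = 1.875

1.875


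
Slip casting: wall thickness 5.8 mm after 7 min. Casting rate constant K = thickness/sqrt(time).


K = 5.8 / sqrt(7) = 5.8 / 2.6458 = 2.192 mm/min^0.5

2.192


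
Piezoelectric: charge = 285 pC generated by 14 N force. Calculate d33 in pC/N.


d33 = 285 / 14 = 20.4 pC/N

20.4


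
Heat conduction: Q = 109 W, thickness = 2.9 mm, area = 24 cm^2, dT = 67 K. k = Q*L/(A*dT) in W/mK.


k = 109*2.9/1000/(24/10000*67) = 1.97 W/mK

1.97


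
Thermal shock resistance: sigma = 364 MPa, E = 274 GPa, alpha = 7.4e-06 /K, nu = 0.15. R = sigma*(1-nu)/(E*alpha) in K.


R = 364*(1-0.15)/(274*1000*7.4e-06) = 153 K

153


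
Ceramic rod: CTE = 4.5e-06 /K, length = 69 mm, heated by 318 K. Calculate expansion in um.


dL = 4.5e-06 * 69 * 318 * 1000 = 98.739 um

98.739


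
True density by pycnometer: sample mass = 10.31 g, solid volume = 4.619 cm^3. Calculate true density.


TD = 10.31 / 4.619 = 2.232 g/cm^3

2.232


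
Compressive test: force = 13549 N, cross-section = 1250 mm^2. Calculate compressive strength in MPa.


CS = 13549 / 1250 = 10.8 MPa

10.8


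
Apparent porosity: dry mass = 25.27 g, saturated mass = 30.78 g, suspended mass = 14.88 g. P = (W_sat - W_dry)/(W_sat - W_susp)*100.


P = (30.78 - 25.27) / (30.78 - 14.88) * 100 = 5.51 / 15.9 * 100 = 34.7%

34.7


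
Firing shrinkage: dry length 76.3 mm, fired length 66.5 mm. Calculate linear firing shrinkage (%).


FS = (76.3 - 66.5) / 76.3 * 100 = 12.84%

12.84


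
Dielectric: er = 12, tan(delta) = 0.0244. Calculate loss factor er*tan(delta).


Loss = 12 * 0.0244 = 0.293

0.293


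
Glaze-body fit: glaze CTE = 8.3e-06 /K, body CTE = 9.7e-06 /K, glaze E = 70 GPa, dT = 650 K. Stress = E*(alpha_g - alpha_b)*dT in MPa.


Stress = 70*1000*(8.3e-06 - 9.7e-06)*650 = -63.7 MPa

-63.7


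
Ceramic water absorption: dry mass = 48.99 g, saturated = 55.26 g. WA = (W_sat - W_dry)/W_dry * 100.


WA = (55.26 - 48.99) / 48.99 * 100 = 12.8%

12.8


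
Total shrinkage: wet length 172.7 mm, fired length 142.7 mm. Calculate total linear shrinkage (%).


TS = (172.7 - 142.7) / 172.7 * 100 = 17.37%

17.37


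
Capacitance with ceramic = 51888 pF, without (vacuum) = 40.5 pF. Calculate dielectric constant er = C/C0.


er = 51888 / 40.5 = 1281.19

1281.19


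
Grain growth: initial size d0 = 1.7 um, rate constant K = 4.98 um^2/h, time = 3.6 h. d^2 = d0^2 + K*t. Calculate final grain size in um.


d^2 = 1.7^2 + 4.98*3.6 = 20.818
d = sqrt(20.818) = 4.56 um

4.56


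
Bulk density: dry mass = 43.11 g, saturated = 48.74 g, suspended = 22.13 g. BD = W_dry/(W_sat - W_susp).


BD = 43.11 / (48.74 - 22.13) = 43.11 / 26.61 = 1.62 g/cm^3

1.62


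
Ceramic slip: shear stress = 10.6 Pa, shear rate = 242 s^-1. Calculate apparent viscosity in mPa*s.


eta = tau/gamma * 1000 = 10.6/242 * 1000 = 43.8 mPa*s

43.8


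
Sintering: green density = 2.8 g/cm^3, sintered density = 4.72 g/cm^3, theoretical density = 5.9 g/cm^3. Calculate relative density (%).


Relative = 4.72 / 5.9 * 100 = 80.0%

80.0


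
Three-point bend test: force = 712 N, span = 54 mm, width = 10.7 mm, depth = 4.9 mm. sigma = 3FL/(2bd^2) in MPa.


sigma = 3*712*54/(2*10.7*4.9^2) = 224.5 MPa

224.5


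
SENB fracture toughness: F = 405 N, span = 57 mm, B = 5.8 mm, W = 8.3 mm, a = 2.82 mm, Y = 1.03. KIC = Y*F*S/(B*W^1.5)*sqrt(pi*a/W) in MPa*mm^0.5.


KIC = 1.03*405*57/(5.8*8.3^1.5)*sqrt(pi*2.82/8.3) = 177.13

177.13


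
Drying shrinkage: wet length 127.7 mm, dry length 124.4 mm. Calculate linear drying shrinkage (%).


DS = (127.7 - 124.4) / 127.7 * 100 = 2.58%

2.58


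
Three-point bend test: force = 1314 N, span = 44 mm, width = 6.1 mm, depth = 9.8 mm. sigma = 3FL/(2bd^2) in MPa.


sigma = 3*1314*44/(2*6.1*9.8^2) = 148.0 MPa

148.0


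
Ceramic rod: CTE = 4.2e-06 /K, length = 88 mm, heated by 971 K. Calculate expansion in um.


dL = 4.2e-06 * 88 * 971 * 1000 = 358.882 um

358.882


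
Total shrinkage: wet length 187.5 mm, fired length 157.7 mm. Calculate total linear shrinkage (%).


TS = (187.5 - 157.7) / 187.5 * 100 = 15.89%

15.89


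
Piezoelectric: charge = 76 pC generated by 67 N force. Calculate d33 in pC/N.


d33 = 76 / 67 = 1.1 pC/N

1.1


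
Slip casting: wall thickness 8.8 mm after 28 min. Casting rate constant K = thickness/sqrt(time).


K = 8.8 / sqrt(28) = 8.8 / 5.2915 = 1.663 mm/min^0.5

1.663


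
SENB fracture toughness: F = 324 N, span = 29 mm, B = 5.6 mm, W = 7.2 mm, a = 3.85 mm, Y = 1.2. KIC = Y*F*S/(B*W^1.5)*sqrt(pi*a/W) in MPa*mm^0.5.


KIC = 1.2*324*29/(5.6*7.2^1.5)*sqrt(pi*3.85/7.2) = 135.08

135.08


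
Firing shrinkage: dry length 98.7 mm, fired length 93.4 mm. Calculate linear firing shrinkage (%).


FS = (98.7 - 93.4) / 98.7 * 100 = 5.37%

5.37


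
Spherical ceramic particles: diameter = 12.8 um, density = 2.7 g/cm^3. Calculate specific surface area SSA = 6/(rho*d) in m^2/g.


SSA = 6 / (2.7 * 12.8) = 0.174 m^2/g

0.174


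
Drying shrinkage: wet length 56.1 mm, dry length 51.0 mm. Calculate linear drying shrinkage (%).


DS = (56.1 - 51.0) / 56.1 * 100 = 9.09%

9.09


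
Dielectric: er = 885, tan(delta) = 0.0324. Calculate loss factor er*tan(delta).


Loss = 885 * 0.0324 = 28.674

28.674


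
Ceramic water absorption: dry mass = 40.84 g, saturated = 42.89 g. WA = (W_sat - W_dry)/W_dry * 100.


WA = (42.89 - 40.84) / 40.84 * 100 = 5.02%

5.02


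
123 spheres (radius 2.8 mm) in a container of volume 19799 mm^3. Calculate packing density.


V_sphere = 4/3*pi*2.8^3 = 91.9523 mm^3
Total V = 123*91.9523 = 11310.1329 mm^3
PD = 11310.1329 / 19799 = 0.571

0.571


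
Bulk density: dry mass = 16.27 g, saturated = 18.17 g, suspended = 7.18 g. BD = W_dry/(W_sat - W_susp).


BD = 16.27 / (18.17 - 7.18) = 16.27 / 10.99 = 1.48 g/cm^3

1.48


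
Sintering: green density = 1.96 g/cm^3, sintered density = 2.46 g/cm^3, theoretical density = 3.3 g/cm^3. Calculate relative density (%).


Relative = 2.46 / 3.3 * 100 = 74.5%

74.5


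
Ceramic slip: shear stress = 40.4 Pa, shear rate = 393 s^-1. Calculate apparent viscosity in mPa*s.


eta = tau/gamma * 1000 = 40.4/393 * 1000 = 102.8 mPa*s

102.8


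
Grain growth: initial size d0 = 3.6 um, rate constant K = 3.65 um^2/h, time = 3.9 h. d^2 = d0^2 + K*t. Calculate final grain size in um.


d^2 = 3.6^2 + 3.65*3.9 = 27.195
d = sqrt(27.195) = 5.21 um

5.21


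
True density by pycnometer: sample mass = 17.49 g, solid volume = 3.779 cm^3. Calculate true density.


TD = 17.49 / 3.779 = 4.628 g/cm^3

4.628


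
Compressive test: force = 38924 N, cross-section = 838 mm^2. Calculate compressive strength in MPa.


CS = 38924 / 838 = 46.4 MPa

46.4


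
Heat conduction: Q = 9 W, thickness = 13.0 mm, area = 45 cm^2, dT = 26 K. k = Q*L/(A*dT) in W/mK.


k = 9*13.0/1000/(45/10000*26) = 1.0 W/mK

1.0


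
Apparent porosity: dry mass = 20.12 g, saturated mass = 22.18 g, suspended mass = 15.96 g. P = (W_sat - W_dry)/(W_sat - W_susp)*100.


P = (22.18 - 20.12) / (22.18 - 15.96) * 100 = 2.06 / 6.22 * 100 = 33.1%

33.1


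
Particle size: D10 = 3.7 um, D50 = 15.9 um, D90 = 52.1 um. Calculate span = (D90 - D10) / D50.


Span = (52.1 - 3.7) / 15.9 = 48.4 / 15.9 = 3.044

3.044


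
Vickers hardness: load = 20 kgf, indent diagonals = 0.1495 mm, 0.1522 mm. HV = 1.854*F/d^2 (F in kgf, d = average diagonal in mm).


d_avg = (0.1495+0.1522)/2 = 0.15085 mm
HV = 1.854*20/0.15085^2 = 1629

1629


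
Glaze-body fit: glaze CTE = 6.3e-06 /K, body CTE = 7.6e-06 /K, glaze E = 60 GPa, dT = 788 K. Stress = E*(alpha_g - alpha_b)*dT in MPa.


Stress = 60*1000*(6.3e-06 - 7.6e-06)*788 = -61.5 MPa

-61.5


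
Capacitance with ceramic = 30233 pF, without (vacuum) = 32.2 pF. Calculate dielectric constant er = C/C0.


er = 30233 / 32.2 = 938.91

938.91


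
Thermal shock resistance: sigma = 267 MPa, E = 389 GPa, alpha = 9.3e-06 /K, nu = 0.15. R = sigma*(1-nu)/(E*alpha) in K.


R = 267*(1-0.15)/(389*1000*9.3e-06) = 63 K

63


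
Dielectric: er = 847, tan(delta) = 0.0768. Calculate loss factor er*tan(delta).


Loss = 847 * 0.0768 = 65.05

65.05


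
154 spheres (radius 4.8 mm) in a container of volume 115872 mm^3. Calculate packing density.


V_sphere = 4/3*pi*4.8^3 = 463.2467 mm^3
Total V = 154*463.2467 = 71339.9918 mm^3
PD = 71339.9918 / 115872 = 0.616

0.616


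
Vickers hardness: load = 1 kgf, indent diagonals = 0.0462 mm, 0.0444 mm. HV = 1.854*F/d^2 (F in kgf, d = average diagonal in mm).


d_avg = (0.0462+0.0444)/2 = 0.0453 mm
HV = 1.854*1/0.0453^2 = 903

903


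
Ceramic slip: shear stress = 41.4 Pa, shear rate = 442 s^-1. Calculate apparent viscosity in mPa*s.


eta = tau/gamma * 1000 = 41.4/442 * 1000 = 93.7 mPa*s

93.7


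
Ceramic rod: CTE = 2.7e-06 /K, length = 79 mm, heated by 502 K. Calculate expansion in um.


dL = 2.7e-06 * 79 * 502 * 1000 = 107.077 um

107.077


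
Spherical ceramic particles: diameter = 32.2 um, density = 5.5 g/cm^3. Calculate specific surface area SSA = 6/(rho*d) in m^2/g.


SSA = 6 / (5.5 * 32.2) = 0.034 m^2/g

0.034


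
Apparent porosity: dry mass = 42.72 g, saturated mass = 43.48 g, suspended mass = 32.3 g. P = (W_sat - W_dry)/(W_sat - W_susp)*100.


P = (43.48 - 42.72) / (43.48 - 32.3) * 100 = 0.76 / 11.18 * 100 = 6.8%

6.8


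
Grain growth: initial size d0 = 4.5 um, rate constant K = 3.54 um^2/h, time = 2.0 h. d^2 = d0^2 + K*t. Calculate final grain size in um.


d^2 = 4.5^2 + 3.54*2.0 = 27.33
d = sqrt(27.33) = 5.23 um

5.23


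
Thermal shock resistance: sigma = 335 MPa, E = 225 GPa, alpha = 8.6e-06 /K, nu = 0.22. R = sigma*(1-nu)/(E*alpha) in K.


R = 335*(1-0.22)/(225*1000*8.6e-06) = 135 K

135


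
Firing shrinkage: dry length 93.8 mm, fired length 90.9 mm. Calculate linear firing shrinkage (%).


FS = (93.8 - 90.9) / 93.8 * 100 = 3.09%

3.09


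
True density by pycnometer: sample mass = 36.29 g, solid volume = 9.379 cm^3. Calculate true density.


TD = 36.29 / 9.379 = 3.869 g/cm^3

3.869


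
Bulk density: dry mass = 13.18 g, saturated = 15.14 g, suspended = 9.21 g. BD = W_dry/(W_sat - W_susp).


BD = 13.18 / (15.14 - 9.21) = 13.18 / 5.93 = 2.223 g/cm^3

2.223


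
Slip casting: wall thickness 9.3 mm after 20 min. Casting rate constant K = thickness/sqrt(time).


K = 9.3 / sqrt(20) = 9.3 / 4.4721 = 2.08 mm/min^0.5

2.08


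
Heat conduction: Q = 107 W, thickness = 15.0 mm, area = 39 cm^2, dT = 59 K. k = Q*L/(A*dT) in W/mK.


k = 107*15.0/1000/(39/10000*59) = 6.98 W/mK

6.98


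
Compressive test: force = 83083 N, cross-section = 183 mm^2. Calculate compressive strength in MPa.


CS = 83083 / 183 = 454.0 MPa

454.0


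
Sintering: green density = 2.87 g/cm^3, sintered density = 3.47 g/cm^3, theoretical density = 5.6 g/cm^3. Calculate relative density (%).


Relative = 3.47 / 5.6 * 100 = 62.0%

62.0


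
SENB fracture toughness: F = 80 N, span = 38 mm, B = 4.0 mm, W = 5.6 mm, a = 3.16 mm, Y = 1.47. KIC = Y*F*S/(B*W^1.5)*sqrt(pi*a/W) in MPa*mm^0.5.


KIC = 1.47*80*38/(4.0*5.6^1.5)*sqrt(pi*3.16/5.6) = 112.25

112.25


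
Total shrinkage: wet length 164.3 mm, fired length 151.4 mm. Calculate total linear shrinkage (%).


TS = (164.3 - 151.4) / 164.3 * 100 = 7.85%

7.85


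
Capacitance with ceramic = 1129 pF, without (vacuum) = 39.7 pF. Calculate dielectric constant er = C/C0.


er = 1129 / 39.7 = 28.44

28.44


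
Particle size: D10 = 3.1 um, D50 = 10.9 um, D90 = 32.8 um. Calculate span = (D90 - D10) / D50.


Span = (32.8 - 3.1) / 10.9 = 29.7 / 10.9 = 2.725

2.725


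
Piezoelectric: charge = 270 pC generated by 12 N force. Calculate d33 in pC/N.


d33 = 270 / 12 = 22.5 pC/N

22.5


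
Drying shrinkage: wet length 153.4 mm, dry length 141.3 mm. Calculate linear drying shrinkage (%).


DS = (153.4 - 141.3) / 153.4 * 100 = 7.89%

7.89


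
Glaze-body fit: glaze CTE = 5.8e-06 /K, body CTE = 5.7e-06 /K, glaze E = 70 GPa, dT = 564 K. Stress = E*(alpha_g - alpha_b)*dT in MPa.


Stress = 70*1000*(5.8e-06 - 5.7e-06)*564 = 3.9 MPa

3.9


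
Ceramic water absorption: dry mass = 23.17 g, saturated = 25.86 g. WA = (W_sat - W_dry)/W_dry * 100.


WA = (25.86 - 23.17) / 23.17 * 100 = 11.61%

11.61


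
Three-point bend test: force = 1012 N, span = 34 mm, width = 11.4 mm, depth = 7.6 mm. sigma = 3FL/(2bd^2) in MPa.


sigma = 3*1012*34/(2*11.4*7.6^2) = 78.4 MPa

78.4


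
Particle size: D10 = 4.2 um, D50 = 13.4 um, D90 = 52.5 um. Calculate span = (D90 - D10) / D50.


Span = (52.5 - 4.2) / 13.4 = 48.3 / 13.4 = 3.604

3.604


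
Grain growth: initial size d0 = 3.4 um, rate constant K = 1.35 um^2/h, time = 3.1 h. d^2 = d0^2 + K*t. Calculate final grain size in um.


d^2 = 3.4^2 + 1.35*3.1 = 15.745
d = sqrt(15.745) = 3.97 um

3.97


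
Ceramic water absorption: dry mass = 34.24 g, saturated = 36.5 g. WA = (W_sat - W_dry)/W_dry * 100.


WA = (36.5 - 34.24) / 34.24 * 100 = 6.6%

6.6


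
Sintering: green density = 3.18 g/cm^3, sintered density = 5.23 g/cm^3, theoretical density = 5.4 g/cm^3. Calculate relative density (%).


Relative = 5.23 / 5.4 * 100 = 96.9%

96.9


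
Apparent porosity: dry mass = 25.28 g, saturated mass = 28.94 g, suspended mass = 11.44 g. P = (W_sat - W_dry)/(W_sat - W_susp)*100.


P = (28.94 - 25.28) / (28.94 - 11.44) * 100 = 3.66 / 17.5 * 100 = 20.9%

20.9


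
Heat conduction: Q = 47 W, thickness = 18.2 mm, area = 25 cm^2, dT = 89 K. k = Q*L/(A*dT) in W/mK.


k = 47*18.2/1000/(25/10000*89) = 3.84 W/mK

3.84


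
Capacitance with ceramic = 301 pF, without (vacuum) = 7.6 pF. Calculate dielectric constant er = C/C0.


er = 301 / 7.6 = 39.61

39.61


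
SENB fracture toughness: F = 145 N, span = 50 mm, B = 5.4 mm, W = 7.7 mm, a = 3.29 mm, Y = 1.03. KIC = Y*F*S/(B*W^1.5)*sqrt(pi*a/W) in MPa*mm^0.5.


KIC = 1.03*145*50/(5.4*7.7^1.5)*sqrt(pi*3.29/7.7) = 74.98

74.98


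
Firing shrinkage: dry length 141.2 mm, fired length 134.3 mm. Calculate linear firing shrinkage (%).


FS = (141.2 - 134.3) / 141.2 * 100 = 4.89%

4.89


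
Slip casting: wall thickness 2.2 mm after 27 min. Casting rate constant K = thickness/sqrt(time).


K = 2.2 / sqrt(27) = 2.2 / 5.1962 = 0.423 mm/min^0.5

0.423


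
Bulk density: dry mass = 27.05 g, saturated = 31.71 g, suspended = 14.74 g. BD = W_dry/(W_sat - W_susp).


BD = 27.05 / (31.71 - 14.74) = 27.05 / 16.97 = 1.594 g/cm^3

1.594


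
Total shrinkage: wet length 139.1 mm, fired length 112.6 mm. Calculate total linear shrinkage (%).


TS = (139.1 - 112.6) / 139.1 * 100 = 19.05%

19.05


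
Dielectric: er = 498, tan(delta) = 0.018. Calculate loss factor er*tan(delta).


Loss = 498 * 0.018 = 8.964

8.964


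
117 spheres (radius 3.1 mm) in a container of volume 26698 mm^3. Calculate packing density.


V_sphere = 4/3*pi*3.1^3 = 124.7882 mm^3
Total V = 117*124.7882 = 14600.2194 mm^3
PD = 14600.2194 / 26698 = 0.547

0.547


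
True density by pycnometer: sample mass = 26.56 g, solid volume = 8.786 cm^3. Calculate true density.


TD = 26.56 / 8.786 = 3.023 g/cm^3

3.023


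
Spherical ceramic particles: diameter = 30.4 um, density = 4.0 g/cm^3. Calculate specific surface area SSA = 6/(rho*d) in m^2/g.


SSA = 6 / (4.0 * 30.4) = 0.049 m^2/g

0.049


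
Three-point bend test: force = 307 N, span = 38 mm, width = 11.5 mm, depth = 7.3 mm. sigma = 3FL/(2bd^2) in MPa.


sigma = 3*307*38/(2*11.5*7.3^2) = 28.6 MPa

28.6


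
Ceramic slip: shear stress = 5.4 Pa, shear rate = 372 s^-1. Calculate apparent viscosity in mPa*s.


eta = tau/gamma * 1000 = 5.4/372 * 1000 = 14.5 mPa*s

14.5


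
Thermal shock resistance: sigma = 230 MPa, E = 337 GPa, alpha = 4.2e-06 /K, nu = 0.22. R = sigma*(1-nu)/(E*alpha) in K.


R = 230*(1-0.22)/(337*1000*4.2e-06) = 127 K

127


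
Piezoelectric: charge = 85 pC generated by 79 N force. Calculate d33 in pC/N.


d33 = 85 / 79 = 1.1 pC/N

1.1


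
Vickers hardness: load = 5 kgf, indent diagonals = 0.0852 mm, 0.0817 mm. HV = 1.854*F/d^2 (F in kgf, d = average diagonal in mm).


d_avg = (0.0852+0.0817)/2 = 0.08345 mm
HV = 1.854*5/0.08345^2 = 1331

1331


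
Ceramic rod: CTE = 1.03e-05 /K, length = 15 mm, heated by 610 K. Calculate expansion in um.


dL = 1.03e-05 * 15 * 610 * 1000 = 94.245 um

94.245


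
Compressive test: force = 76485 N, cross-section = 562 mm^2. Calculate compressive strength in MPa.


CS = 76485 / 562 = 136.1 MPa

136.1


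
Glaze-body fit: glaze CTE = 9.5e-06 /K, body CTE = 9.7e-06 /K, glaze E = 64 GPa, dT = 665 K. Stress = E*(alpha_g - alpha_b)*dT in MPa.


Stress = 64*1000*(9.5e-06 - 9.7e-06)*665 = -8.5 MPa

-8.5


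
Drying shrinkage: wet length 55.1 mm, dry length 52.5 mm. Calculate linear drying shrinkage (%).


DS = (55.1 - 52.5) / 55.1 * 100 = 4.72%

4.72


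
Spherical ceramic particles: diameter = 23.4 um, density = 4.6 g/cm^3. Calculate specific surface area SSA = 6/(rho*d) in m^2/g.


SSA = 6 / (4.6 * 23.4) = 0.056 m^2/g

0.056


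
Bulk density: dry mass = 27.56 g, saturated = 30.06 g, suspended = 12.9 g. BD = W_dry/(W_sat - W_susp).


BD = 27.56 / (30.06 - 12.9) = 27.56 / 17.16 = 1.606 g/cm^3

1.606


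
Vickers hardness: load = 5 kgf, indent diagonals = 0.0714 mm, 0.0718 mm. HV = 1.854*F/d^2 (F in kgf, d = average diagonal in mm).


d_avg = (0.0714+0.0718)/2 = 0.0716 mm
HV = 1.854*5/0.0716^2 = 1808

1808


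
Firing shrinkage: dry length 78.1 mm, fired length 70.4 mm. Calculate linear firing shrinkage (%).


FS = (78.1 - 70.4) / 78.1 * 100 = 9.86%

9.86


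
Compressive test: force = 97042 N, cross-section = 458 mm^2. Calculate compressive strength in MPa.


CS = 97042 / 458 = 211.9 MPa

211.9


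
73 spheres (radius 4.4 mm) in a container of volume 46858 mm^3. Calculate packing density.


V_sphere = 4/3*pi*4.4^3 = 356.8179 mm^3
Total V = 73*356.8179 = 26047.7067 mm^3
PD = 26047.7067 / 46858 = 0.556

0.556


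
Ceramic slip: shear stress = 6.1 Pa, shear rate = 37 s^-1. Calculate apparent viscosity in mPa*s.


eta = tau/gamma * 1000 = 6.1/37 * 1000 = 164.9 mPa*s

164.9


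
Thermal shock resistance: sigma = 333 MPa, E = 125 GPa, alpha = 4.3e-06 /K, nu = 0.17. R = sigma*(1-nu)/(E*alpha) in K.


R = 333*(1-0.17)/(125*1000*4.3e-06) = 514 K

514


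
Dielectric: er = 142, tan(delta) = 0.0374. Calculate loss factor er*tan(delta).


Loss = 142 * 0.0374 = 5.311

5.311


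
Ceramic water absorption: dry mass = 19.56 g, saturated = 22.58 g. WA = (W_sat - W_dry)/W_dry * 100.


WA = (22.58 - 19.56) / 19.56 * 100 = 15.44%

15.44


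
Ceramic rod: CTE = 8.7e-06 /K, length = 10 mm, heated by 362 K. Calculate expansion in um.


dL = 8.7e-06 * 10 * 362 * 1000 = 31.494 um

31.494


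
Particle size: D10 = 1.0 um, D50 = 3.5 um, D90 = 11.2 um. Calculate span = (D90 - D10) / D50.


Span = (11.2 - 1.0) / 3.5 = 10.2 / 3.5 = 2.914

2.914


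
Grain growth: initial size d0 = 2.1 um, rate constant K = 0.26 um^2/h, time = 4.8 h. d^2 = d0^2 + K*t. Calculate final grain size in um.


d^2 = 2.1^2 + 0.26*4.8 = 5.658
d = sqrt(5.658) = 2.38 um

2.38


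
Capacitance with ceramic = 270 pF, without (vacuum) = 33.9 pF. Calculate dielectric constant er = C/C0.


er = 270 / 33.9 = 7.96

7.96


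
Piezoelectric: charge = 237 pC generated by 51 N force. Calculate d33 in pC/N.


d33 = 237 / 51 = 4.6 pC/N

4.6


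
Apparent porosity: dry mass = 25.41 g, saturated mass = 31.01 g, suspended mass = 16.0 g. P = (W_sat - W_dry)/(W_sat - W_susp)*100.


P = (31.01 - 25.41) / (31.01 - 16.0) * 100 = 5.6 / 15.01 * 100 = 37.3%

37.3


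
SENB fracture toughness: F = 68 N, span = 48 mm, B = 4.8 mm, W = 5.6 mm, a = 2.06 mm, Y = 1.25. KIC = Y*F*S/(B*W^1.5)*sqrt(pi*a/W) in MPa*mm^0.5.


KIC = 1.25*68*48/(4.8*5.6^1.5)*sqrt(pi*2.06/5.6) = 68.95

68.95


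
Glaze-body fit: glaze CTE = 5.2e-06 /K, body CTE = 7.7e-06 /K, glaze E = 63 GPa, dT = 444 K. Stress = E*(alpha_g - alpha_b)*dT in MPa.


Stress = 63*1000*(5.2e-06 - 7.7e-06)*444 = -69.9 MPa

-69.9


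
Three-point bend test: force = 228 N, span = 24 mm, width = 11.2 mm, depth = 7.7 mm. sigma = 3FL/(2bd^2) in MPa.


sigma = 3*228*24/(2*11.2*7.7^2) = 12.4 MPa

12.4


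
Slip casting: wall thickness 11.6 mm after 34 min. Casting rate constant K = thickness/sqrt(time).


K = 11.6 / sqrt(34) = 11.6 / 5.831 = 1.989 mm/min^0.5

1.989


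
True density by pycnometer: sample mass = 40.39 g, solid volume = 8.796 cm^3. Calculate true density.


TD = 40.39 / 8.796 = 4.592 g/cm^3

4.592


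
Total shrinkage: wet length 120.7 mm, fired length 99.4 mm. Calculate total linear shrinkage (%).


TS = (120.7 - 99.4) / 120.7 * 100 = 17.65%

17.65


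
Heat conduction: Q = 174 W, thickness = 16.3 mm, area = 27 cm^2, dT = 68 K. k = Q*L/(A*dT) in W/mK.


k = 174*16.3/1000/(27/10000*68) = 15.45 W/mK

15.45


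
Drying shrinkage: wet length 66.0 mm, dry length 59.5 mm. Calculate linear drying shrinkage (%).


DS = (66.0 - 59.5) / 66.0 * 100 = 9.85%

9.85


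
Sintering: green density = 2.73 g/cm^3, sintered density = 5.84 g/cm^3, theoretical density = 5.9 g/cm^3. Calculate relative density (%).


Relative = 5.84 / 5.9 * 100 = 99.0%

99.0


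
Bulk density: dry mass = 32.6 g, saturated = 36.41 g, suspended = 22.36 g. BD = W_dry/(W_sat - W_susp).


BD = 32.6 / (36.41 - 22.36) = 32.6 / 14.05 = 2.32 g/cm^3

2.32


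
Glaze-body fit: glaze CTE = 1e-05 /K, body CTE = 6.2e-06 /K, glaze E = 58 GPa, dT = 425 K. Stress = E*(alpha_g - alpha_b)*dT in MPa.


Stress = 58*1000*(1e-05 - 6.2e-06)*425 = 93.7 MPa

93.7


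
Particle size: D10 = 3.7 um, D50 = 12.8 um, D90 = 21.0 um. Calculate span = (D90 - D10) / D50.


Span = (21.0 - 3.7) / 12.8 = 17.3 / 12.8 = 1.352

1.352


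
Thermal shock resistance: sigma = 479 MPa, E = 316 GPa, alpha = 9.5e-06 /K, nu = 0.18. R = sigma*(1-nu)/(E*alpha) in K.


R = 479*(1-0.18)/(316*1000*9.5e-06) = 131 K

131


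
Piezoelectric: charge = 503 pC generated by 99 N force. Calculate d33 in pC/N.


d33 = 503 / 99 = 5.1 pC/N

5.1


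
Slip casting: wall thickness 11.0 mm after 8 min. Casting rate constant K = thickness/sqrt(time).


K = 11.0 / sqrt(8) = 11.0 / 2.8284 = 3.889 mm/min^0.5

3.889


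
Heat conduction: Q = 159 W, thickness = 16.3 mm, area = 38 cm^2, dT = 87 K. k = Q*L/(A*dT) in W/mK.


k = 159*16.3/1000/(38/10000*87) = 7.84 W/mK

7.84


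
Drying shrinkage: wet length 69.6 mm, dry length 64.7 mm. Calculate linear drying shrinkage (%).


DS = (69.6 - 64.7) / 69.6 * 100 = 7.04%

7.04


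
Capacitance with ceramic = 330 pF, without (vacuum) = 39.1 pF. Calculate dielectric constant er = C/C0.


er = 330 / 39.1 = 8.44

8.44


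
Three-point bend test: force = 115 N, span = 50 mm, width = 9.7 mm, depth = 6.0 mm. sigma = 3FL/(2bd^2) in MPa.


sigma = 3*115*50/(2*9.7*6.0^2) = 24.7 MPa

24.7


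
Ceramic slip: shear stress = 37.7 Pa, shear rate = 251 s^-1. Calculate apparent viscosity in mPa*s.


eta = tau/gamma * 1000 = 37.7/251 * 1000 = 150.2 mPa*s

150.2


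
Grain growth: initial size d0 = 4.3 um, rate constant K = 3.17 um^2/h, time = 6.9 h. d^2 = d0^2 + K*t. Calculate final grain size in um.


d^2 = 4.3^2 + 3.17*6.9 = 40.363
d = sqrt(40.363) = 6.35 um

6.35


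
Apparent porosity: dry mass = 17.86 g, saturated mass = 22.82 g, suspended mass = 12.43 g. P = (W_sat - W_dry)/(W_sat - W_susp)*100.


P = (22.82 - 17.86) / (22.82 - 12.43) * 100 = 4.96 / 10.39 * 100 = 47.7%

47.7


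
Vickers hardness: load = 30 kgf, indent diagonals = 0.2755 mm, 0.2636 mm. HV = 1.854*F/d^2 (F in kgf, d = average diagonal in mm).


d_avg = (0.2755+0.2636)/2 = 0.26955 mm
HV = 1.854*30/0.26955^2 = 766

766


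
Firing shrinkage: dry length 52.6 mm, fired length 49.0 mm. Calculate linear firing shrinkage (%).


FS = (52.6 - 49.0) / 52.6 * 100 = 6.84%

6.84


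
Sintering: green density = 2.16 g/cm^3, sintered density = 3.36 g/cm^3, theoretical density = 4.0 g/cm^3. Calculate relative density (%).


Relative = 3.36 / 4.0 * 100 = 84.0%

84.0


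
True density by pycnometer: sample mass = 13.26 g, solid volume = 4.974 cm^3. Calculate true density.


TD = 13.26 / 4.974 = 2.666 g/cm^3

2.666


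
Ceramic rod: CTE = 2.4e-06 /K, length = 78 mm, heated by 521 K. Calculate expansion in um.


dL = 2.4e-06 * 78 * 521 * 1000 = 97.531 um

97.531


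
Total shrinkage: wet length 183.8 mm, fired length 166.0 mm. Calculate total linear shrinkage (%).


TS = (183.8 - 166.0) / 183.8 * 100 = 9.68%

9.68


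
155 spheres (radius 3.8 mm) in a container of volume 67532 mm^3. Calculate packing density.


V_sphere = 4/3*pi*3.8^3 = 229.8473 mm^3
Total V = 155*229.8473 = 35626.3315 mm^3
PD = 35626.3315 / 67532 = 0.528

0.528


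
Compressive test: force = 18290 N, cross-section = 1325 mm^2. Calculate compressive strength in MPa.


CS = 18290 / 1325 = 13.8 MPa

13.8


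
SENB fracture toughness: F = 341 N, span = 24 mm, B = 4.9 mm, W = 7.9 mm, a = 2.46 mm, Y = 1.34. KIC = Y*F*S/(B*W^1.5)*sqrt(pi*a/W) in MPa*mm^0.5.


KIC = 1.34*341*24/(4.9*7.9^1.5)*sqrt(pi*2.46/7.9) = 99.69

99.69


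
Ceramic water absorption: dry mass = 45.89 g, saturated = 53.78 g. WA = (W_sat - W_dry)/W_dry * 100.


WA = (53.78 - 45.89) / 45.89 * 100 = 17.19%

17.19


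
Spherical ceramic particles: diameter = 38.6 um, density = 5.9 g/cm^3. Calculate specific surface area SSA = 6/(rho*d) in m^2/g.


SSA = 6 / (5.9 * 38.6) = 0.026 m^2/g

0.026


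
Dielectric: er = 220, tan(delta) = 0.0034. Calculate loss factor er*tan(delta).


Loss = 220 * 0.0034 = 0.748

0.748


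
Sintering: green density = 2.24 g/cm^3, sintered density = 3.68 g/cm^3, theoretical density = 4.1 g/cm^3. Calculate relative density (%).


Relative = 3.68 / 4.1 * 100 = 89.8%

89.8


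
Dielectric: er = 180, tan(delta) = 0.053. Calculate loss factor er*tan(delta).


Loss = 180 * 0.053 = 9.54

9.54


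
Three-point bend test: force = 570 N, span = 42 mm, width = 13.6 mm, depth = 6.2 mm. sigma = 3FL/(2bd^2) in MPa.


sigma = 3*570*42/(2*13.6*6.2^2) = 68.7 MPa

68.7


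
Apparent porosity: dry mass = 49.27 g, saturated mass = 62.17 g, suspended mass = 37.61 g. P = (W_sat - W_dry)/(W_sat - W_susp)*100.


P = (62.17 - 49.27) / (62.17 - 37.61) * 100 = 12.9 / 24.56 * 100 = 52.5%

52.5


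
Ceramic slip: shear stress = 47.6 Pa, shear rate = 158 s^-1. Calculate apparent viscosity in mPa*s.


eta = tau/gamma * 1000 = 47.6/158 * 1000 = 301.3 mPa*s

301.3


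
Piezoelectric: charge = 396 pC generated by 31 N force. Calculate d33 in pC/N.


d33 = 396 / 31 = 12.8 pC/N

12.8


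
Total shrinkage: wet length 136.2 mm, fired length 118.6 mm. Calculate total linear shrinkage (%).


TS = (136.2 - 118.6) / 136.2 * 100 = 12.92%

12.92


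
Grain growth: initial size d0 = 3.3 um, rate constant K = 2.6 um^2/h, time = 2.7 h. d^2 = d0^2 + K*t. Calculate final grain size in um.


d^2 = 3.3^2 + 2.6*2.7 = 17.91
d = sqrt(17.91) = 4.23 um

4.23


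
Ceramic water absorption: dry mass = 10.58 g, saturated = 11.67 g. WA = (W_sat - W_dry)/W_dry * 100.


WA = (11.67 - 10.58) / 10.58 * 100 = 10.3%

10.3


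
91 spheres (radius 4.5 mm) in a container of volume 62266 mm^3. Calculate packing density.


V_sphere = 4/3*pi*4.5^3 = 381.7035 mm^3
Total V = 91*381.7035 = 34735.0185 mm^3
PD = 34735.0185 / 62266 = 0.558

0.558


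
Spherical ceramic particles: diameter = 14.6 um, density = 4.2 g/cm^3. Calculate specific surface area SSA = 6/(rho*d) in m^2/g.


SSA = 6 / (4.2 * 14.6) = 0.098 m^2/g

0.098


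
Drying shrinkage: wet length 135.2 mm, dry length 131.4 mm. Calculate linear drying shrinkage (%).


DS = (135.2 - 131.4) / 135.2 * 100 = 2.81%

2.81


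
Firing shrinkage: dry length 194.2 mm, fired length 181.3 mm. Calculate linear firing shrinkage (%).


FS = (194.2 - 181.3) / 194.2 * 100 = 6.64%

6.64


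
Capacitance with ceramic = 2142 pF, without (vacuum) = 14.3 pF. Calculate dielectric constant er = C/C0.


er = 2142 / 14.3 = 149.79

149.79


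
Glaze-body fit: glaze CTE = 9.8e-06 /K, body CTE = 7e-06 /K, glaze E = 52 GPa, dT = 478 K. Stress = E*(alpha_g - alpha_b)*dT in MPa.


Stress = 52*1000*(9.8e-06 - 7e-06)*478 = 69.6 MPa

69.6


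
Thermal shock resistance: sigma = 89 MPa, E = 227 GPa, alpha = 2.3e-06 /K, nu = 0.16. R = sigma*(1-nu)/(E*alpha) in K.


R = 89*(1-0.16)/(227*1000*2.3e-06) = 143 K

143


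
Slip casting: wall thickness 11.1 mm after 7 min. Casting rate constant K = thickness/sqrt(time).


K = 11.1 / sqrt(7) = 11.1 / 2.6458 = 4.195 mm/min^0.5

4.195


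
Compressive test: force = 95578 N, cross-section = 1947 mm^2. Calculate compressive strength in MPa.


CS = 95578 / 1947 = 49.1 MPa

49.1


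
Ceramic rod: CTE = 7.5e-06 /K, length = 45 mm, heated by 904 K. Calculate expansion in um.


dL = 7.5e-06 * 45 * 904 * 1000 = 305.1 um

305.1


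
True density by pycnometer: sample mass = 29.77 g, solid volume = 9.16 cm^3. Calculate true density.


TD = 29.77 / 9.16 = 3.25 g/cm^3

3.25


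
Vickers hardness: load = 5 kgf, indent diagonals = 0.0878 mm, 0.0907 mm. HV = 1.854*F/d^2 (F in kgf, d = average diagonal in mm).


d_avg = (0.0878+0.0907)/2 = 0.08925 mm
HV = 1.854*5/0.08925^2 = 1164

1164
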